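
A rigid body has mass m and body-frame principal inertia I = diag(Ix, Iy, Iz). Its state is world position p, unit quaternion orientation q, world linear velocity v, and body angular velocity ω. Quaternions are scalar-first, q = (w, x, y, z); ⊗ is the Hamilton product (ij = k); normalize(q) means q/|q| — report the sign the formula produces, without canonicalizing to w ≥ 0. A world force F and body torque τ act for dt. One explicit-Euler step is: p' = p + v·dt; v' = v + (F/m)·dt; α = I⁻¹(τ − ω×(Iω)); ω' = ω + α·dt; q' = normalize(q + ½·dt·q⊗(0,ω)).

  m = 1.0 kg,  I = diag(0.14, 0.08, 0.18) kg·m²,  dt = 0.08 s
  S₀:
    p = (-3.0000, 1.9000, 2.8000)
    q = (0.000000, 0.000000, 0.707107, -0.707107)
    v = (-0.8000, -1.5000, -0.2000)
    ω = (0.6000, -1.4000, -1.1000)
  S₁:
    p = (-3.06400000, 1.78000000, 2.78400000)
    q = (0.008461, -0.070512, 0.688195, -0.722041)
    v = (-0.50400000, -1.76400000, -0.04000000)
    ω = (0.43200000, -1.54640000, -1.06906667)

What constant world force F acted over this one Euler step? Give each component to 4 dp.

v₁ − v₀ = (0.29600000, -0.26400000, 0.16000000)
F = m·Δv/dt = (3.7000, -3.3000, 2.0000)

F = (3.7000, -3.3000, 2.0000)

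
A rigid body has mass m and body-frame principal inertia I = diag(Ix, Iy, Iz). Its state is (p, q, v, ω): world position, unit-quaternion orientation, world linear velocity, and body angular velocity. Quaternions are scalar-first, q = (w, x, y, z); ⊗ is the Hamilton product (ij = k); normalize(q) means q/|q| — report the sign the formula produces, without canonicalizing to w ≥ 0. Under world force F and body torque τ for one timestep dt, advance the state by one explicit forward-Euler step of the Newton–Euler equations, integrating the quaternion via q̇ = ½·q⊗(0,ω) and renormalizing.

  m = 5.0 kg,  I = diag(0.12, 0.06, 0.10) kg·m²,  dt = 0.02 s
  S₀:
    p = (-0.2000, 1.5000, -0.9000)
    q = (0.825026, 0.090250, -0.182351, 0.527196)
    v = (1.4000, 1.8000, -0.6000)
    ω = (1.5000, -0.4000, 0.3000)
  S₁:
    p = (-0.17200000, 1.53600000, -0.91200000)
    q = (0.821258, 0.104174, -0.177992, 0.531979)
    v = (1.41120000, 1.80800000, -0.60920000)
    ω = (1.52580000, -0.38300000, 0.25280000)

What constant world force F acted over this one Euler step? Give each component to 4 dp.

Δv = v₁−v₀ = (0.01120000, 0.00800000, -0.00920000)
F = m·Δv/dt = (2.8000, 2.0000, -2.3000)

F = (2.8000, 2.0000, -2.3000)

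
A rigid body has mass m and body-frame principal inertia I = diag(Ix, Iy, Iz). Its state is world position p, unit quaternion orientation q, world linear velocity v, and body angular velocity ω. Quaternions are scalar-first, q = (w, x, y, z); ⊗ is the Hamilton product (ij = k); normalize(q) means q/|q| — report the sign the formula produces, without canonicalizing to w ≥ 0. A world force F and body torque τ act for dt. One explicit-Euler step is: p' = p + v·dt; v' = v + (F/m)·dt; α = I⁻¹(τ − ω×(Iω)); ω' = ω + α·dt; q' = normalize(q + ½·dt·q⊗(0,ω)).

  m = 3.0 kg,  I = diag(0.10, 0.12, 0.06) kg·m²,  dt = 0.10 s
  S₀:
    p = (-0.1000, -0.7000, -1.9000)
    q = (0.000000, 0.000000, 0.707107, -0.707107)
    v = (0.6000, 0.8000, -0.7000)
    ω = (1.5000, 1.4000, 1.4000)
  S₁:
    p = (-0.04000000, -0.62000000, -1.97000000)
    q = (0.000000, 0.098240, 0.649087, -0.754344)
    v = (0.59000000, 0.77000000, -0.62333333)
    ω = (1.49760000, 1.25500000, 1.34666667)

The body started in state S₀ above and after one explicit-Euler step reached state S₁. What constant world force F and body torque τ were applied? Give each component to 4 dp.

velocity change Δv = (-0.01000000, -0.03000000, 0.07666667)
applied force F = (-0.3000, -0.9000, 2.3000)
Δω = ω₁−ω₀ = (-0.00240000, -0.14500000, -0.05333333)
gyro term ω₀×Iω₀ = (-0.1176, 0.0840, 0.0420)
applied torque τ = (-0.1200, -0.0900, 0.0100)

F = (-0.3000, -0.9000, 2.3000)
τ = (-0.1200, -0.0900, 0.0100)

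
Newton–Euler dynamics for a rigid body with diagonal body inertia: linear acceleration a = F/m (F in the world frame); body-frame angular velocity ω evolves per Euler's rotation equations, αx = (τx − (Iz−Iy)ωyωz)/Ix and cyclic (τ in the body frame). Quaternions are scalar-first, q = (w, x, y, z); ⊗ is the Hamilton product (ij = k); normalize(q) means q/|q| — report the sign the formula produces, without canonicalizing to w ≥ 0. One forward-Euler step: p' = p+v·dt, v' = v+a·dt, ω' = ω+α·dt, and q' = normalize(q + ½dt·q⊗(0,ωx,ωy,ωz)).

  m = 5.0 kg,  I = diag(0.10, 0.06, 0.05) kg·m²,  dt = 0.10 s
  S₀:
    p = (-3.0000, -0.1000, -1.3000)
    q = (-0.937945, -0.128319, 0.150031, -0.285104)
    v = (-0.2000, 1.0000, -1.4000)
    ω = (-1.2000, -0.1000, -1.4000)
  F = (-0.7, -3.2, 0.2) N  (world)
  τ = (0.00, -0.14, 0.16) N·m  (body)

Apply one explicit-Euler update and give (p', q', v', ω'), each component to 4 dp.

p' = (-3.0200, 0.0000, -1.4400)
q' = (-0.9608, -0.0836, 0.1622, -0.2089)
v' = (-0.2140, 0.9360, -1.3960)
ω' = (-1.1986, -0.4733, -1.0704)

linear accel F/m = (-0.1400, -0.6400, 0.0400)
new position p' = (-3.0200, 0.0000, -1.4400)
new velocity v' = (-0.2140, 0.9360, -1.3960)
ω×(Iω) gyroscopic = (-0.0014, 0.0840, -0.0048)
(τ − ω×Iω)/I = (0.0140, -3.7333, 3.2960)
new body rate ω' = (-1.1986, -0.4733, -1.0704)
q⊗(0,ω) = (-0.5381253, 0.8869802, 0.2562727, 1.5059921)
updated quaternion q' = (-0.9608, -0.0836, 0.1622, -0.2089)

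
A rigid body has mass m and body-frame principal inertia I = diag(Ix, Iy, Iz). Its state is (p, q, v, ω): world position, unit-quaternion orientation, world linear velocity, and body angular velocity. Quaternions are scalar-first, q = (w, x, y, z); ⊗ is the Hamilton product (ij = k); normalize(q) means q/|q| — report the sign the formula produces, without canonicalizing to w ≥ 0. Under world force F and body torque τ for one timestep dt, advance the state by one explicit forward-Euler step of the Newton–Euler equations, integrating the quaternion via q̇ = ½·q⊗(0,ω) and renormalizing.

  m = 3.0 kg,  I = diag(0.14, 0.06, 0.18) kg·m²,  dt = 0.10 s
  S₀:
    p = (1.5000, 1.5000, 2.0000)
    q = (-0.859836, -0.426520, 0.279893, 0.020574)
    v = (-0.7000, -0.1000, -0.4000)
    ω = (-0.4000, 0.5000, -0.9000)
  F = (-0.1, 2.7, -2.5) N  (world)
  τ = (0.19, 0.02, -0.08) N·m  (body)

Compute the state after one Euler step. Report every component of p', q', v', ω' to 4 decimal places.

p' = (1.4300, 1.4900, 1.9600)
q' = (-0.8731, -0.4218, 0.2384, 0.0541)
v' = (-0.7033, -0.0100, -0.4833)
ω' = (-0.2257, 0.5573, -0.9533)

angular accel α = (1.7429, 0.5733, -0.5333)
new body rate ω' = (-0.2257, 0.5573, -0.9533)
q⊗(0,ω) = (-0.2920379, 0.0817437, -0.8220156, 0.6725496)
updated quaternion q' = (-0.8731, -0.4218, 0.2384, 0.0541)
linear accel F/m = (-0.0333, 0.9000, -0.8333)
p + v·dt = (1.4300, 1.4900, 1.9600)
v + (F/m)dt = (-0.7033, -0.0100, -0.4833)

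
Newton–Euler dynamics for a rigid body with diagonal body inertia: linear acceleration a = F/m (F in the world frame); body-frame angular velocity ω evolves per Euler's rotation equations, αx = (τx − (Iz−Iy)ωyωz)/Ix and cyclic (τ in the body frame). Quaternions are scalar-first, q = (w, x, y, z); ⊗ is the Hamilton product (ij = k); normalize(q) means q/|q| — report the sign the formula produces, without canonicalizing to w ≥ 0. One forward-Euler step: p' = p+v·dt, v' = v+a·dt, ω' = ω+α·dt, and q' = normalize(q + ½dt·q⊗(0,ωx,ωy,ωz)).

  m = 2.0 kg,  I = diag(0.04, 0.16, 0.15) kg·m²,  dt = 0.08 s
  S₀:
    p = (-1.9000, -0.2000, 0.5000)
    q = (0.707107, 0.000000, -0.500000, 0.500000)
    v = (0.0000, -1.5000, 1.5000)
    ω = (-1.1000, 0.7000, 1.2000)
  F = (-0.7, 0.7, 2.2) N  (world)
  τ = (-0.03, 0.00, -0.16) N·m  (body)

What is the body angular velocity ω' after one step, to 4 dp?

ω' = (-1.1432, 0.6274, 1.1639)

ω×(Iω) gyroscopic = (-0.0084, 0.1452, -0.0924)
angular accel α = (-0.5400, -0.9075, -0.4507)
ω' = ω + α·dt = (-1.1432, 0.6274, 1.1639)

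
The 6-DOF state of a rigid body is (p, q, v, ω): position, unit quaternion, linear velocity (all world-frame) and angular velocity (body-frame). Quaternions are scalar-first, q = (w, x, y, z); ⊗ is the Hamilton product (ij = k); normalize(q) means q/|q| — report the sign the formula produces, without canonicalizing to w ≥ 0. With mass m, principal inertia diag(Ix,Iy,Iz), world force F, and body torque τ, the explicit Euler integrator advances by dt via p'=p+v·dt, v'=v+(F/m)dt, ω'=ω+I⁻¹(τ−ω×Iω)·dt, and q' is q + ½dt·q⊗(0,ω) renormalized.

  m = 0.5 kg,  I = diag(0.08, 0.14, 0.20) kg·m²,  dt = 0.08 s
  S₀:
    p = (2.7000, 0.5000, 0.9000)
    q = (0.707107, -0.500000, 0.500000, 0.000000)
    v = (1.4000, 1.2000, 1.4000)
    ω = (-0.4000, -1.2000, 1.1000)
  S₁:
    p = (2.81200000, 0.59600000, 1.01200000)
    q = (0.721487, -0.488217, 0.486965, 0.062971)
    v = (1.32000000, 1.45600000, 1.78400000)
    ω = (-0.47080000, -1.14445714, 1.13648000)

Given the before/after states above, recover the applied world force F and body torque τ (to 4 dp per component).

rate change Δω = (-0.07080000, 0.05554286, 0.03648000)
gyro term ω₀×Iω₀ = (-0.0792, 0.0528, 0.0288)
I·α + gyro = (-0.1500, 0.1500, 0.1200)
velocity change Δv = (-0.08000000, 0.25600000, 0.38400000)
F = m·Δv/dt = (-0.5000, 1.6000, 2.4000)

F = (-0.5000, 1.6000, 2.4000)
τ = (-0.1500, 0.1500, 0.1200)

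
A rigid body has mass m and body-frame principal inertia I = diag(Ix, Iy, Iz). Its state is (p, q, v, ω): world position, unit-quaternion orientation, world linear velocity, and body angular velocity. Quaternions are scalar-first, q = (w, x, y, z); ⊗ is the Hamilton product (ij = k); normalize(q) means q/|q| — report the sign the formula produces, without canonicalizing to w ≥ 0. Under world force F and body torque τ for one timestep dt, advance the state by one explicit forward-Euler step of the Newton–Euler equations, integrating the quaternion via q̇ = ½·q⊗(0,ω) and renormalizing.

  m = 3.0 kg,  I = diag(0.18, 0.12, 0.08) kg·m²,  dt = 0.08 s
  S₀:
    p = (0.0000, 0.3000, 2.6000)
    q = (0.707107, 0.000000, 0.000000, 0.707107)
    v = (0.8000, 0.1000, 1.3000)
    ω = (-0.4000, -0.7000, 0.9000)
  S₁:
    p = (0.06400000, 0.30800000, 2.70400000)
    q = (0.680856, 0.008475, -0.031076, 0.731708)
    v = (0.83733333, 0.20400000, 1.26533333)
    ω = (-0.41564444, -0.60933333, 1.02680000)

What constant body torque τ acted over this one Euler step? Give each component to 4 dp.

ω₁ − ω₀ = (-0.01564444, 0.09066667, 0.12680000)
gyro term ω₀×Iω₀ = (0.0252, -0.0360, -0.0168)
τ = I·(Δω/dt) + ω₀×(Iω₀) = (-0.0100, 0.1000, 0.1100)

τ = (-0.0100, 0.1000, 0.1100)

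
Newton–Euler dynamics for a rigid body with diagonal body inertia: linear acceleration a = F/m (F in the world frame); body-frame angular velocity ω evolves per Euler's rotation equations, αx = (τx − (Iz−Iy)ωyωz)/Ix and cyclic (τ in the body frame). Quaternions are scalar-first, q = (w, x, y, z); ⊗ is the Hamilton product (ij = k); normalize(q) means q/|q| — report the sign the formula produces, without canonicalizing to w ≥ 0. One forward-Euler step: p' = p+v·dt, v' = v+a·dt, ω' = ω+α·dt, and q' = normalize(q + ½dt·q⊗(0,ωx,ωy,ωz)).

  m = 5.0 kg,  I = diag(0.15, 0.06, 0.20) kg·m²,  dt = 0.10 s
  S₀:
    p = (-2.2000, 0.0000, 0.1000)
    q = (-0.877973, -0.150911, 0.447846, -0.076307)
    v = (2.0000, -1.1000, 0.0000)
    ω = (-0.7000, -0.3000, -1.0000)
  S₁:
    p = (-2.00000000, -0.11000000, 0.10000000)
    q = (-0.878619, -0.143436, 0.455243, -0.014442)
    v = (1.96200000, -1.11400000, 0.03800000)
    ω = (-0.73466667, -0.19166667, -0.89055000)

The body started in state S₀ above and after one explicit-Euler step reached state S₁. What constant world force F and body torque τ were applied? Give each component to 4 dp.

velocity change Δv = (-0.03800000, -0.01400000, 0.03800000)
F = m·Δv/dt = (-1.9000, -0.7000, 1.9000)
rate change Δω = (-0.03466667, 0.10833333, 0.10945000)
τ = I·(Δω/dt) + ω₀×(Iω₀) = (-0.0100, 0.0300, 0.2000)

F = (-1.9000, -0.7000, 1.9000)
τ = (-0.0100, 0.0300, 0.2000)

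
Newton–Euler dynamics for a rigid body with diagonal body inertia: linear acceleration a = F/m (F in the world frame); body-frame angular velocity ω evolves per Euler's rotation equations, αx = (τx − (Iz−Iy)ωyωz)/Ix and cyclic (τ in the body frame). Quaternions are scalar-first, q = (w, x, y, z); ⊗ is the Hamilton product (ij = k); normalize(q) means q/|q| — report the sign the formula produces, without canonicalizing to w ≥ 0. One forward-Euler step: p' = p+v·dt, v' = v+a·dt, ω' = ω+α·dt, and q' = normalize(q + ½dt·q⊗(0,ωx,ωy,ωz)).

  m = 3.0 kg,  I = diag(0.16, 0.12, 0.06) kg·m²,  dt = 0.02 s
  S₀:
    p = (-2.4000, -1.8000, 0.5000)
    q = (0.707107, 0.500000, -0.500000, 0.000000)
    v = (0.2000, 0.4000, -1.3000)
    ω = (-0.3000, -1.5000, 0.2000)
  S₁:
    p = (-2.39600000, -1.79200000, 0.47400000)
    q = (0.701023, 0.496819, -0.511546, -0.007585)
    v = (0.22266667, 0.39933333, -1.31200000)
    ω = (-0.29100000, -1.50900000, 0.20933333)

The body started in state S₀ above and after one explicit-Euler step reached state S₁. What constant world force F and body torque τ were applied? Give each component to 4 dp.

Δv = v₁−v₀ = (0.02266667, -0.00066667, -0.01200000)
m·(v₁−v₀)/dt = (3.4000, -0.1000, -1.8000)
rate change Δω = (0.00900000, -0.00900000, 0.00933333)
applied torque τ = (0.0900, -0.0600, 0.0100)

F = (3.4000, -0.1000, -1.8000)
τ = (0.0900, -0.0600, 0.0100)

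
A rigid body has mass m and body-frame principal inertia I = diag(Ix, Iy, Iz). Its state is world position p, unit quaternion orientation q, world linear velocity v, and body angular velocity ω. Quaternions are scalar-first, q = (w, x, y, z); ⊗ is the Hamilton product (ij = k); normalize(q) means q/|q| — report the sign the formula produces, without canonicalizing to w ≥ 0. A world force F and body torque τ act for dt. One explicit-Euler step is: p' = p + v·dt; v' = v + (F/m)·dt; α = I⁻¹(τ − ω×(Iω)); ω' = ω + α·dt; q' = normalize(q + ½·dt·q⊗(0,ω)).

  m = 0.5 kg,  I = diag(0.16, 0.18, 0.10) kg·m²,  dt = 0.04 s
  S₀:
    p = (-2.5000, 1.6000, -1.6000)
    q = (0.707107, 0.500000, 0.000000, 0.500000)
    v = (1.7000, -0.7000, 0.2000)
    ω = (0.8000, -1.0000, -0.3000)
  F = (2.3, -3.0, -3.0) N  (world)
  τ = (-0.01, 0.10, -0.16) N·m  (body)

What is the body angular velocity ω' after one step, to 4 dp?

precession coupling ω×(Iω) = (-0.0240, -0.0144, -0.0160)
α = I⁻¹(τ − ω×Iω) = (0.0875, 0.6356, -1.4400)
new body rate ω' = (0.8035, -0.9746, -0.3576)

ω' = (0.8035, -0.9746, -0.3576)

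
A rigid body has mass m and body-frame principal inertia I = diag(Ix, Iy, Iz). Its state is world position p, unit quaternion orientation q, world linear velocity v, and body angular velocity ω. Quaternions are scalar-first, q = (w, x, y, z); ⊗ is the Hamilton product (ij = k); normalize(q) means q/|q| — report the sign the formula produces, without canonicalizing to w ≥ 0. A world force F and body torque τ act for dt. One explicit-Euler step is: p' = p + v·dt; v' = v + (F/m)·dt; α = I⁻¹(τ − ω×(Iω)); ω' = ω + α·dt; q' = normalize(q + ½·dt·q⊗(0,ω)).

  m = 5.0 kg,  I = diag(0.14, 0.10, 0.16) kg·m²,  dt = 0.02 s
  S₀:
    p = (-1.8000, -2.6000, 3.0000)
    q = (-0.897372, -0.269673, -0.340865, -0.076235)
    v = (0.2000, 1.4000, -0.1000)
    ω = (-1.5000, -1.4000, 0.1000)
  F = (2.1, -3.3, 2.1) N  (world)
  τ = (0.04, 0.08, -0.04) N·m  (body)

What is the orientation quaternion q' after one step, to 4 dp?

q' = (-0.9059, -0.2576, -0.3268, -0.0785)

Hamilton product q⊗(0,ω) = (-0.8740970, 1.2052425, 1.3976406, -0.2234925)
q' = normalize(q + ½dt·q⊗(0,ω)) = (-0.9059, -0.2576, -0.3268, -0.0785)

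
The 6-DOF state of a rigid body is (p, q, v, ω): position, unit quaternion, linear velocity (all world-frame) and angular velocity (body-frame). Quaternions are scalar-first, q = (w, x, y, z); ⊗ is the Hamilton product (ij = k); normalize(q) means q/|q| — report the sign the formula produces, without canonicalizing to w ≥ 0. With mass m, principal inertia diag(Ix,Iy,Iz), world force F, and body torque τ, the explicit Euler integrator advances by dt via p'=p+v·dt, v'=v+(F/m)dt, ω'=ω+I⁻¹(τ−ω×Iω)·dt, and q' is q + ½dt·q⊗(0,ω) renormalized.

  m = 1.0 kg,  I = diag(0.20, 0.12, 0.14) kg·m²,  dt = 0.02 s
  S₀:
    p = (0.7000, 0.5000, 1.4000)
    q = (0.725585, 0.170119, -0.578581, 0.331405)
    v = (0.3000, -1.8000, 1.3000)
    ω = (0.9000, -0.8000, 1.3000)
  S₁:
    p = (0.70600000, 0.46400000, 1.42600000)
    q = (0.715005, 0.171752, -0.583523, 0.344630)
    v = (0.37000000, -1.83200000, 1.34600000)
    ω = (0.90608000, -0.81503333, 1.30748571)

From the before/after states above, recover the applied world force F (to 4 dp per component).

v₁ − v₀ = (0.07000000, -0.03200000, 0.04600000)
F = m·Δv/dt = (3.5000, -1.6000, 2.3000)

F = (3.5000, -1.6000, 2.3000)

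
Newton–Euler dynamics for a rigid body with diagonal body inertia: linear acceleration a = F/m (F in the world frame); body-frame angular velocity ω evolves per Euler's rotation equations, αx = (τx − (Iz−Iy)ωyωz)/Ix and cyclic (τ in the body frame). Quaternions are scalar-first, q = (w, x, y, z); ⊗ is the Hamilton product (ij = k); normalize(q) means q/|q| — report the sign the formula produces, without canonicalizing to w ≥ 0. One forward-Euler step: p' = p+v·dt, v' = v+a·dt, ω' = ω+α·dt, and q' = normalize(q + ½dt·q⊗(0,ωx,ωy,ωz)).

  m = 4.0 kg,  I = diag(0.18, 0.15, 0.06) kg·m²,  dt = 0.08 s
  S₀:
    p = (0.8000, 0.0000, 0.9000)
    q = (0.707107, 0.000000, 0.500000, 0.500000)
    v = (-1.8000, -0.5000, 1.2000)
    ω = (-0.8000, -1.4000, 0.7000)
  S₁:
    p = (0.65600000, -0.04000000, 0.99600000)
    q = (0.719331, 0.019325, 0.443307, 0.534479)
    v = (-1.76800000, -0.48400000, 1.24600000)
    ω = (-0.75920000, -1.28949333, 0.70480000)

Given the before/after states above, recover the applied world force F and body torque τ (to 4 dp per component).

F = (1.6000, 0.8000, 2.3000)
τ = (0.1800, 0.1400, -0.0300)

ω₁ − ω₀ = (0.04080000, 0.11050667, 0.00480000)
precession coupling = (0.0882, -0.0672, -0.0336)
I·α + gyro = (0.1800, 0.1400, -0.0300)
velocity change Δv = (0.03200000, 0.01600000, 0.04600000)
m·(v₁−v₀)/dt = (1.6000, 0.8000, 2.3000)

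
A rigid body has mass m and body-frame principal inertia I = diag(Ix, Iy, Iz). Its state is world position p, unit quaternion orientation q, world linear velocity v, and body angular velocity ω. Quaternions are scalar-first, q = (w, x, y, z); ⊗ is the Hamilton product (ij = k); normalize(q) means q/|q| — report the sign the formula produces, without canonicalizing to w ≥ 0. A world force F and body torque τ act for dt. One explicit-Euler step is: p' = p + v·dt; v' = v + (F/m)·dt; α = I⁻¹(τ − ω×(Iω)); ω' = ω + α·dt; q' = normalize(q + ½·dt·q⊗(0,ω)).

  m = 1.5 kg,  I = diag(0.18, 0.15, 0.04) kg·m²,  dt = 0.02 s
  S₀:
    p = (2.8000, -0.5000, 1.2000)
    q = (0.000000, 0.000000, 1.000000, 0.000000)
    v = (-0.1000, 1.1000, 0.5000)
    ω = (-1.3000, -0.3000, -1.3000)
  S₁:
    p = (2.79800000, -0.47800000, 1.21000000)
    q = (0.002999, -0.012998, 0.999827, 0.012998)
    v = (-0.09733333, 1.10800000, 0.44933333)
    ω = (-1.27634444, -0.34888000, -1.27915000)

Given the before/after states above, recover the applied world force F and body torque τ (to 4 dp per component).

F = (0.2000, 0.6000, -3.8000)
τ = (0.1700, -0.1300, 0.0300)

ω₁ − ω₀ = (0.02365556, -0.04888000, 0.02085000)
applied torque τ = (0.1700, -0.1300, 0.0300)
Δv = v₁−v₀ = (0.00266667, 0.00800000, -0.05066667)
m·(v₁−v₀)/dt = (0.2000, 0.6000, -3.8000)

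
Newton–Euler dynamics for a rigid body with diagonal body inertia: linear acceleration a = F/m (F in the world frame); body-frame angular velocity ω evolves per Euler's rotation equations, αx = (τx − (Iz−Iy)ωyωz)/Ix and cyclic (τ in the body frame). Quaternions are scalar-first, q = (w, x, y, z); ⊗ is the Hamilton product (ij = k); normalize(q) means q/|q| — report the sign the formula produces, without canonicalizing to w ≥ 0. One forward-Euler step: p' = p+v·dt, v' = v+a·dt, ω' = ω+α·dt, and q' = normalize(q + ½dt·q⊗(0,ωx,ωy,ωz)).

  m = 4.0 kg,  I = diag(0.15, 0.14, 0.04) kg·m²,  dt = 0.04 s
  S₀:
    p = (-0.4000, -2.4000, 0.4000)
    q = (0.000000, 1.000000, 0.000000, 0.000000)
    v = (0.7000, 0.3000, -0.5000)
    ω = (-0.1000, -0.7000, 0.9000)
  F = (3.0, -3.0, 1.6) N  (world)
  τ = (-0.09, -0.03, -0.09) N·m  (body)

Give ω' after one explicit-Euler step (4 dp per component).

ω' = (-0.1408, -0.7057, 0.8107)

gyro term ω×Iω = (0.0630, -0.0099, -0.0007)
angular accel α = (-1.0200, -0.1436, -2.2325)
ω + α·dt = (-0.1408, -0.7057, 0.8107)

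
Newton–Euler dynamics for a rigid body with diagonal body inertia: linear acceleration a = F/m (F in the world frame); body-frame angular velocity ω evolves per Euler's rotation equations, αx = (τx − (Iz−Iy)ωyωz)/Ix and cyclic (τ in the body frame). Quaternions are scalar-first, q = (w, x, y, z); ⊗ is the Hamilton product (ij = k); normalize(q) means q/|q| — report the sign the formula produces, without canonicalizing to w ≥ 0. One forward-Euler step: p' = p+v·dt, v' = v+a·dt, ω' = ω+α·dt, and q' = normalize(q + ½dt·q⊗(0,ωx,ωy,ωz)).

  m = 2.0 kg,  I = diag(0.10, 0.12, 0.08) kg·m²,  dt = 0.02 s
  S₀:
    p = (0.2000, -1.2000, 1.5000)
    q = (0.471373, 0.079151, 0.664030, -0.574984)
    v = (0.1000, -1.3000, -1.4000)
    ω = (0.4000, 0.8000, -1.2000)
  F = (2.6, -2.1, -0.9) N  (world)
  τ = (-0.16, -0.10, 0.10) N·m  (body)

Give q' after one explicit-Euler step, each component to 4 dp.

q' = (0.4588, 0.0777, 0.6664, -0.5826)

q⊗(0,ω) = (-1.2528652, -0.1482996, 0.2420860, -0.7679388)
q + ½dt·q⊗(0,ω), renormalized = (0.4588, 0.0777, 0.6664, -0.5826)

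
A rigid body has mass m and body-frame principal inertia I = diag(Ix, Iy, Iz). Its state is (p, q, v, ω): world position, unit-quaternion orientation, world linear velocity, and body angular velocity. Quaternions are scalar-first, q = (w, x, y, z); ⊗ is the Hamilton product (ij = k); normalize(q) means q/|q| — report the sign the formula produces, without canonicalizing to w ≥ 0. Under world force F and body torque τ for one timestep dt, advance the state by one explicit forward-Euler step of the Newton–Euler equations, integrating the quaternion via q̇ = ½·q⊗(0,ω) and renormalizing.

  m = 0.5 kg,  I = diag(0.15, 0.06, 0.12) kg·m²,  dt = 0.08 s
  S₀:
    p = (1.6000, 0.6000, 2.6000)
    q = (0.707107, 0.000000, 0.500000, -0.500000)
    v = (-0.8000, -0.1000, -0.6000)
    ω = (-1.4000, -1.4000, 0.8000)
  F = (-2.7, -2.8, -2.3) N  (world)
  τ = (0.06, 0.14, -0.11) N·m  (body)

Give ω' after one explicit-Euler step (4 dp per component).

ω' = (-1.3322, -1.1685, 0.8443)

gyro term ω×Iω = (-0.0672, -0.0336, -0.1764)
(τ − ω×Iω)/I = (0.8480, 2.8933, 0.5533)
ω' = ω + α·dt = (-1.3322, -1.1685, 0.8443)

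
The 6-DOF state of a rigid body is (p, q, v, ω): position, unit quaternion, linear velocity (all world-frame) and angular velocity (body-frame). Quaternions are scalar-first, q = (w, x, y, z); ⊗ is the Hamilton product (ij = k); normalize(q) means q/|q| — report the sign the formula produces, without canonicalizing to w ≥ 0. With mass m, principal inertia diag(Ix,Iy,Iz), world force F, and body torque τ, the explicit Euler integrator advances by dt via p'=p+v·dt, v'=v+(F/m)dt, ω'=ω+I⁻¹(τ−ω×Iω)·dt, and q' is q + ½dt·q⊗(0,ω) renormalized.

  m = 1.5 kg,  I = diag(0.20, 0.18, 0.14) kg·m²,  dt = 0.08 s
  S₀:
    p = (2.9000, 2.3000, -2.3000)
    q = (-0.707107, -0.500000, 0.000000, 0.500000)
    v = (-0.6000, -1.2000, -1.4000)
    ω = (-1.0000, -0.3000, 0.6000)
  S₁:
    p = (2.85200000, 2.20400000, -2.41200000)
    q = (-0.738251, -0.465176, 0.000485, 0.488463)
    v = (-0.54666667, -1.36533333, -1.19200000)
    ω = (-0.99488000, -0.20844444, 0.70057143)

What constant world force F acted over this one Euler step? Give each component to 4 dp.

F = (1.0000, -3.1000, 3.9000)

v₁ − v₀ = (0.05333333, -0.16533333, 0.20800000)
applied force F = (1.0000, -3.1000, 3.9000)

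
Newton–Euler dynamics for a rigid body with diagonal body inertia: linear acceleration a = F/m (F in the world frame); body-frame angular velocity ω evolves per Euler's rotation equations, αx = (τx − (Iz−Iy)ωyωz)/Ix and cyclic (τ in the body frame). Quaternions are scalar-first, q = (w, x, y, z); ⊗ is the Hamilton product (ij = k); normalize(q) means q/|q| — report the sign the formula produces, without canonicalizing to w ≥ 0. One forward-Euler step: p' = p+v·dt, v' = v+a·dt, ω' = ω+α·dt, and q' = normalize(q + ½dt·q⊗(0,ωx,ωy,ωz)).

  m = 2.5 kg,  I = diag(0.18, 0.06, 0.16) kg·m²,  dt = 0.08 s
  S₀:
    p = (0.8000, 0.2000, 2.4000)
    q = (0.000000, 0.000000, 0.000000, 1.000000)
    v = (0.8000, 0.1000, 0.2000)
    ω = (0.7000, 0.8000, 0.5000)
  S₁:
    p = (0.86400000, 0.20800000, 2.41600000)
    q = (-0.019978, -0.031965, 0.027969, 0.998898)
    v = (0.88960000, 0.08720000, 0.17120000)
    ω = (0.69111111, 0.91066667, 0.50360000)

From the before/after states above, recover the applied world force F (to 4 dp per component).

velocity change Δv = (0.08960000, -0.01280000, -0.02880000)
m·(v₁−v₀)/dt = (2.8000, -0.4000, -0.9000)

F = (2.8000, -0.4000, -0.9000)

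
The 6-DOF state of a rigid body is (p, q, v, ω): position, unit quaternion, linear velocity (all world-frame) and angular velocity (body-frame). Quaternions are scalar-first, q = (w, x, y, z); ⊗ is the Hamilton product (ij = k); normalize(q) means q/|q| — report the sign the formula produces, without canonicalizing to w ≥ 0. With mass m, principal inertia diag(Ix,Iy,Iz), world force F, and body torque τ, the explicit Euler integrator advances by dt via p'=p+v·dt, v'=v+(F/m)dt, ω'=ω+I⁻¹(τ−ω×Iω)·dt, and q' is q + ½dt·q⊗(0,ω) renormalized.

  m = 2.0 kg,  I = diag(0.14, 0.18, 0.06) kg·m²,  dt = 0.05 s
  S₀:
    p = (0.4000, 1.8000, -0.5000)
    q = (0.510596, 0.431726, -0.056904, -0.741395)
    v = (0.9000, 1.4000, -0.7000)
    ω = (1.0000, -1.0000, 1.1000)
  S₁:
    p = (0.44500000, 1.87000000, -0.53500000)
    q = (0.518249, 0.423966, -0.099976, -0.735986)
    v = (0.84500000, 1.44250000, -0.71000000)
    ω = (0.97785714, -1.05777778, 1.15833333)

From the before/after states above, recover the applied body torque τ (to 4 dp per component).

Δω = ω₁−ω₀ = (-0.02214286, -0.05777778, 0.05833333)
I·α + gyro = (0.0700, -0.1200, 0.0300)

τ = (0.0700, -0.1200, 0.0300)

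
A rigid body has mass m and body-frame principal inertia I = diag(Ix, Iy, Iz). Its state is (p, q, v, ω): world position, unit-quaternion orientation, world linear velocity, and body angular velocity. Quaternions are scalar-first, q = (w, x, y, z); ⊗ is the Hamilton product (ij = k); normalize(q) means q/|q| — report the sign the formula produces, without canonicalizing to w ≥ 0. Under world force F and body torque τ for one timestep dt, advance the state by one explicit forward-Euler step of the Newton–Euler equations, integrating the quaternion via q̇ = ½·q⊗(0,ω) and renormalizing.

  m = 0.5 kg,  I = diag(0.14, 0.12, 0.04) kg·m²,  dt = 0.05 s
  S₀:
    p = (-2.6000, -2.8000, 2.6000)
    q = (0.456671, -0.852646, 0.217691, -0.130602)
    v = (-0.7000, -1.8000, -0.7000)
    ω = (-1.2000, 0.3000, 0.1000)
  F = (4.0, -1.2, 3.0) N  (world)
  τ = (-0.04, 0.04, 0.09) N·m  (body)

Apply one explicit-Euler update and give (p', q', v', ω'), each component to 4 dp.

p' = (-2.6350, -2.8900, 2.5650)
q' = (0.4296, -0.8644, 0.2271, -0.1293)
v' = (-0.3000, -1.9200, -0.4000)
ω' = (-1.2134, 0.3217, 0.2035)

linear accel F/m = (8.0000, -2.4000, 6.0000)
p' = p + v·dt = (-2.6350, -2.8900, 2.5650)
new velocity v' = (-0.3000, -1.9200, -0.4000)
ω×(Iω) gyroscopic = (-0.0024, -0.0120, 0.0072)
α = I⁻¹(τ − ω×Iω) = (-0.2686, 0.4333, 2.0700)
new body rate ω' = (-1.2134, 0.3217, 0.2035)
q⊗(0,ω) = (-1.0754223, -0.4870555, 0.3789883, 0.0511025)
q' = normalize(q + ½dt·q⊗(0,ω)) = (0.4296, -0.8644, 0.2271, -0.1293)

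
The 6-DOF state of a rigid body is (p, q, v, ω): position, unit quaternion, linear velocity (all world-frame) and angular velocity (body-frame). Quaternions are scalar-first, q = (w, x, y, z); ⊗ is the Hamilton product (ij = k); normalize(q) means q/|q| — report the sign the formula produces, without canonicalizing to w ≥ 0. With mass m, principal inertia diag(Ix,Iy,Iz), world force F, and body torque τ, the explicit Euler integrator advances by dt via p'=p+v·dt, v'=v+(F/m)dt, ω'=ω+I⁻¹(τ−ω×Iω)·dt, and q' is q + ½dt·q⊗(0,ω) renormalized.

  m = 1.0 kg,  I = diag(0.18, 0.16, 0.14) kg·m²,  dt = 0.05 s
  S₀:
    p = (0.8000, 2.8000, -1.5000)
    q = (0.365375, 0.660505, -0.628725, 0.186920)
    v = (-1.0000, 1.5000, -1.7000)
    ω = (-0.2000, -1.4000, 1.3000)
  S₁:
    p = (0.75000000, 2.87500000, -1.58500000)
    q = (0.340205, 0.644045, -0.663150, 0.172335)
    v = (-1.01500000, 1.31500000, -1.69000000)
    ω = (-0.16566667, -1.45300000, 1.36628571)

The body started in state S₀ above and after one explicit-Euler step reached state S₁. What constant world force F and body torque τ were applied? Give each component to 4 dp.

F = (-0.3000, -3.7000, 0.2000)
τ = (0.1600, -0.1800, 0.1800)

velocity change Δv = (-0.01500000, -0.18500000, 0.01000000)
m·(v₁−v₀)/dt = (-0.3000, -3.7000, 0.2000)
Δω = ω₁−ω₀ = (0.03433333, -0.05300000, 0.06628571)
precession coupling = (0.0364, -0.0104, -0.0056)
I·α + gyro = (0.1600, -0.1800, 0.1800)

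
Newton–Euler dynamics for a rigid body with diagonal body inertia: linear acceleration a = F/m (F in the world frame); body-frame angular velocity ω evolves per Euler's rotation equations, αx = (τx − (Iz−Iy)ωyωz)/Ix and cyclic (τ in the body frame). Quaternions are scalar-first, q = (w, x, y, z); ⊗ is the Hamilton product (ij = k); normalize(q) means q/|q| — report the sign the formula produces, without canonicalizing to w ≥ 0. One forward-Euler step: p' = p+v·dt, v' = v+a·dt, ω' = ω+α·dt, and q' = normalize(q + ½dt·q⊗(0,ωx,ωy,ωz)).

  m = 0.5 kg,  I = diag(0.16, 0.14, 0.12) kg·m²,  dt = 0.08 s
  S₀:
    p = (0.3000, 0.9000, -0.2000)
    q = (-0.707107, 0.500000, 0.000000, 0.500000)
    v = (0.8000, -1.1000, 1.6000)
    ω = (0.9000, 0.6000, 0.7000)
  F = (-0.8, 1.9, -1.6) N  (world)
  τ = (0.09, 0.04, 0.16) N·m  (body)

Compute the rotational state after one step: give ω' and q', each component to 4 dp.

ω' = (0.9492, 0.6085, 0.8139)
q' = (-0.7381, 0.4619, -0.0130, 0.4915)

ω×(Iω) gyroscopic = (-0.0084, 0.0252, -0.0108)
(τ − ω×Iω)/I = (0.6150, 0.1057, 1.4233)
ω + α·dt = (0.9492, 0.6085, 0.8139)
Hamilton product q⊗(0,ω) = (-0.8000000, -0.9363963, -0.3242642, -0.1949749)
updated quaternion q' = (-0.7381, 0.4619, -0.0130, 0.4915)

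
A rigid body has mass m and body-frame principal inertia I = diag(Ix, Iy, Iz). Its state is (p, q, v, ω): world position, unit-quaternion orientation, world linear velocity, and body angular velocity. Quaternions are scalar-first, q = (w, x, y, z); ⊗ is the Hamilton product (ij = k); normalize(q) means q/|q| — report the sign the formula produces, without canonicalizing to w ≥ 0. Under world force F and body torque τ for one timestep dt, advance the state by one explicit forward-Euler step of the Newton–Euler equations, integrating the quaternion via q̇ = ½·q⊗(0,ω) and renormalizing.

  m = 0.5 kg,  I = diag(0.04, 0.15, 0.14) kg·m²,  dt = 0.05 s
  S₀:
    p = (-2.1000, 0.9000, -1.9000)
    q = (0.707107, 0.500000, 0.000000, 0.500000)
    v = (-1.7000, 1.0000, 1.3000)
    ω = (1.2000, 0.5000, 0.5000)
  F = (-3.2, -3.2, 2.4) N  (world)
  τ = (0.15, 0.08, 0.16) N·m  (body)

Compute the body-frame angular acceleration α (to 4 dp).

α = (3.8125, 0.9333, 0.6714)

gyro term ω×Iω = (-0.0025, -0.0600, 0.0660)
(τ − ω×Iω)/I = (3.8125, 0.9333, 0.6714)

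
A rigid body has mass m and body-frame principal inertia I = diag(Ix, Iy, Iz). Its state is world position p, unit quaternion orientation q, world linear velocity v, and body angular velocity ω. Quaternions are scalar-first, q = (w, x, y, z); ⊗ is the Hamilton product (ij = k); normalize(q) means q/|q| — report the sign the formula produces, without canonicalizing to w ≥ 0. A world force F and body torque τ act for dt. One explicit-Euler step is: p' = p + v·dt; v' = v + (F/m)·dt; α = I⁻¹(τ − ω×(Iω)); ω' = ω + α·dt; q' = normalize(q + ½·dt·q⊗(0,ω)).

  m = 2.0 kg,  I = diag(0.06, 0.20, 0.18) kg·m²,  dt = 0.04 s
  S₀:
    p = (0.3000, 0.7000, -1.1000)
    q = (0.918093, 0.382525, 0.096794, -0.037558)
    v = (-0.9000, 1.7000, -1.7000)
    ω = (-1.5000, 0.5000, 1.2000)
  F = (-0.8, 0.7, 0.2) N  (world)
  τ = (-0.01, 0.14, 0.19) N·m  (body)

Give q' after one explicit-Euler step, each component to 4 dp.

Hamilton product q⊗(0,ω) = (0.5704601, -1.2422077, 0.0563535, 1.4381651)
updated quaternion q' = (0.9288, 0.3574, 0.0978, -0.0088)

q' = (0.9288, 0.3574, 0.0978, -0.0088)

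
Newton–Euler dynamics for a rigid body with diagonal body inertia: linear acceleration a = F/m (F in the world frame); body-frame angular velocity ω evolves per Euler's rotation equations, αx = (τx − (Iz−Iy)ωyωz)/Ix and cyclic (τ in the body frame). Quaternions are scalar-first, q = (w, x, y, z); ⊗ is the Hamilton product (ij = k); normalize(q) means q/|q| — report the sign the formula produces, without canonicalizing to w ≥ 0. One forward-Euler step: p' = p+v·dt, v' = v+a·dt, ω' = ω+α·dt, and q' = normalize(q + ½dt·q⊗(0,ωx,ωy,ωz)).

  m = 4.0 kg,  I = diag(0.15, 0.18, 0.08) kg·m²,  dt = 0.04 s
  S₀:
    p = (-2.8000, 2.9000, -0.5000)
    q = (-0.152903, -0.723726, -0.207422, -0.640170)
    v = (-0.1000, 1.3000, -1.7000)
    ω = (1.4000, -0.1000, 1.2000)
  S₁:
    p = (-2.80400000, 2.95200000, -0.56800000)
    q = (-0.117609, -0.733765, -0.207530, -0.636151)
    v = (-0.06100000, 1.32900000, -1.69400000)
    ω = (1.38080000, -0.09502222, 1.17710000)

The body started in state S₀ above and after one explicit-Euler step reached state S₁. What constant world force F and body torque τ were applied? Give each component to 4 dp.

F = (3.9000, 2.9000, 0.6000)
τ = (-0.0600, 0.1400, -0.0500)

Δv = v₁−v₀ = (0.03900000, 0.02900000, 0.00600000)
F = m·Δv/dt = (3.9000, 2.9000, 0.6000)
ω₁ − ω₀ = (-0.01920000, 0.00497778, -0.02290000)
I·α + gyro = (-0.0600, 0.1400, -0.0500)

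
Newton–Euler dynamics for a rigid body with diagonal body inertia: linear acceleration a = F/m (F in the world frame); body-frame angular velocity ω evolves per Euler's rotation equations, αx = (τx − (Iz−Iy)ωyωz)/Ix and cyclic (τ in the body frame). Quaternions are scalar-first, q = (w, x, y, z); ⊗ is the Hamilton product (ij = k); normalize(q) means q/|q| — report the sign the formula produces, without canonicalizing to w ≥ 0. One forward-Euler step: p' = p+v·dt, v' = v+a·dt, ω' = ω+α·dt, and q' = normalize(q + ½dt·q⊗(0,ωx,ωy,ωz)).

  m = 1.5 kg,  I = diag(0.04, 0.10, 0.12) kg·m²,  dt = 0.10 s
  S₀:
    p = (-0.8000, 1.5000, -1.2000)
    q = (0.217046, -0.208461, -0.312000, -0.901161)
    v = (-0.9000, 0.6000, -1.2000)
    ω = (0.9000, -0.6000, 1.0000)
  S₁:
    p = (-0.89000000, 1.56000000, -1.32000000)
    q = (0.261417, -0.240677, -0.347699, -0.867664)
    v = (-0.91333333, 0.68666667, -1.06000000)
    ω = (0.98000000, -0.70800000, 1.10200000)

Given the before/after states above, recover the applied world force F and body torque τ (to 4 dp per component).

F = (-0.2000, 1.3000, 2.1000)
τ = (0.0200, -0.1800, 0.0900)

Δω = ω₁−ω₀ = (0.08000000, -0.10800000, 0.10200000)
I·α + gyro = (0.0200, -0.1800, 0.0900)
velocity change Δv = (-0.01333333, 0.08666667, 0.14000000)
applied force F = (-0.2000, 1.3000, 2.1000)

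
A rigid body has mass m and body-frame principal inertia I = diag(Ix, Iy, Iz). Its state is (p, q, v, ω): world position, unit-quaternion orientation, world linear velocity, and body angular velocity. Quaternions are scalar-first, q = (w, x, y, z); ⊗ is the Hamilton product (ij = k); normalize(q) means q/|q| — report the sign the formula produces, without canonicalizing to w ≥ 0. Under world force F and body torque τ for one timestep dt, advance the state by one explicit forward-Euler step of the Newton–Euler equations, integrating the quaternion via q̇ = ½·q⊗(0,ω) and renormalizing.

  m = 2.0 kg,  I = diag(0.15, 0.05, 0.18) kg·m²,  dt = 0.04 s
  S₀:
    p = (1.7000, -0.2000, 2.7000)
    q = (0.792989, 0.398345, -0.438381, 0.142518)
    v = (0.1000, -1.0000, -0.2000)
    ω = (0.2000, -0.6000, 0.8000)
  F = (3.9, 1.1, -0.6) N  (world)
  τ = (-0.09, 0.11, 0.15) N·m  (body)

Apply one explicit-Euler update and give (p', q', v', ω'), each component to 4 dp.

p' = (1.7040, -0.2400, 2.6920)
q' = (0.7837, 0.3961, -0.4536, 0.1521)
v' = (0.1780, -0.9780, -0.2120)
ω' = (0.1926, -0.5082, 0.8307)

a = (1.9500, 0.5500, -0.3000)
p + v·dt = (1.7040, -0.2400, 2.6920)
v' = v + a·dt = (0.1780, -0.9780, -0.2120)
α = I⁻¹(τ − ω×Iω) = (-0.1840, 2.2960, 0.7667)
new body rate ω' = (0.1926, -0.5082, 0.8307)
q⊗(0,ω) = (-0.4567120, -0.1065962, -0.7659658, 0.4830604)
q' = normalize(q + ½dt·q⊗(0,ω)) = (0.7837, 0.3961, -0.4536, 0.1521)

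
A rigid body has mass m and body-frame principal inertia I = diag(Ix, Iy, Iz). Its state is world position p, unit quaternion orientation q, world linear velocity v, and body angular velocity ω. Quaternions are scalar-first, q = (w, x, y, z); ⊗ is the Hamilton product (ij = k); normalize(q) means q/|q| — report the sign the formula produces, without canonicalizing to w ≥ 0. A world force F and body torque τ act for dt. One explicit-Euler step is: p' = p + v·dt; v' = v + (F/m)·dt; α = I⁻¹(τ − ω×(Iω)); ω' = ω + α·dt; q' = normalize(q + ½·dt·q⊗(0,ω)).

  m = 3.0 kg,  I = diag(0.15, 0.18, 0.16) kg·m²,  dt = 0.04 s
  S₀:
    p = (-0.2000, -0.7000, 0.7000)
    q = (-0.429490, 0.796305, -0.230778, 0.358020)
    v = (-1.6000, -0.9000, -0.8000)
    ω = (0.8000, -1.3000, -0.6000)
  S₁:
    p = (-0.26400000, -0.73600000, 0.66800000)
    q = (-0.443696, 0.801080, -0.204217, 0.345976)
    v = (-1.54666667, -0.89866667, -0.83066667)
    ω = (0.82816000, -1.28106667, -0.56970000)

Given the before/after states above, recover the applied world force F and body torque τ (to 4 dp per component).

Δω = ω₁−ω₀ = (0.02816000, 0.01893333, 0.03030000)
gyro term ω₀×Iω₀ = (-0.0156, 0.0048, -0.0312)
I·α + gyro = (0.0900, 0.0900, 0.0900)
Δv = v₁−v₀ = (0.05333333, 0.00133333, -0.03066667)
F = m·Δv/dt = (4.0000, 0.1000, -2.3000)

F = (4.0000, 0.1000, -2.3000)
τ = (0.0900, 0.0900, 0.0900)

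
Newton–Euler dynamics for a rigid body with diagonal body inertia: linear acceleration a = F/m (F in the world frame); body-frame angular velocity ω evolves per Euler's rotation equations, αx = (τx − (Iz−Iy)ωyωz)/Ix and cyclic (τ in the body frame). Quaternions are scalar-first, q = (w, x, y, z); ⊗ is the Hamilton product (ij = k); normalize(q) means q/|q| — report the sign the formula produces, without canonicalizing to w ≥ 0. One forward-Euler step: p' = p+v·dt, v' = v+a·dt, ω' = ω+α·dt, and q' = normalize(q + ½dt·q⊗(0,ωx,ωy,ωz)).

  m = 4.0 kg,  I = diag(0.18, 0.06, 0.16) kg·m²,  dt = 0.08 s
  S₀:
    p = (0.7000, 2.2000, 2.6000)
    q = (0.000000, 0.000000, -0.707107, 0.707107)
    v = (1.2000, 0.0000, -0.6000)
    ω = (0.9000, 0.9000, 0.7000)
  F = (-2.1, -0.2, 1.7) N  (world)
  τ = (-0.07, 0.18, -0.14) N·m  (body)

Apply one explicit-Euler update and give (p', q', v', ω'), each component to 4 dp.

p' = (0.7960, 2.2000, 2.5520)
q' = (0.0056, -0.0452, -0.6805, 0.7313)
v' = (1.1580, -0.0040, -0.5660)
ω' = (0.8409, 1.1232, 0.6786)

precession coupling ω×(Iω) = (0.0630, 0.0126, -0.0972)
α = I⁻¹(τ − ω×Iω) = (-0.7389, 2.7900, -0.2675)
ω' = ω + α·dt = (0.8409, 1.1232, 0.6786)
2q̇ = q⊗(0,ω) = (0.1414214, -1.1313712, 0.6363963, 0.6363963)
updated quaternion q' = (0.0056, -0.0452, -0.6805, 0.7313)
a = F/m = (-0.5250, -0.0500, 0.4250)
p + v·dt = (0.7960, 2.2000, 2.5520)
new velocity v' = (1.1580, -0.0040, -0.5660)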